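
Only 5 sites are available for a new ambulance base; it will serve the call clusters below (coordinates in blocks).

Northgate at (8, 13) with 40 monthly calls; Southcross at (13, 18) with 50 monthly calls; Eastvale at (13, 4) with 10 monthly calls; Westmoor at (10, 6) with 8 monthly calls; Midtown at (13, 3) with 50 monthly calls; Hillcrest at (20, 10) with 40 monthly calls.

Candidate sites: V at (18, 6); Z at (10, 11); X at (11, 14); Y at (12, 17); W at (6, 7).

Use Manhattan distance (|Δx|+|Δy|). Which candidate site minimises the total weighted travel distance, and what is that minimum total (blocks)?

Total weighted distance at each candidate:
  V (18, 6): total = 2304
  Z (10, 11): total = 1790
  X (11, 14): total = 1822
  Y (12, 17): total = 2014
  W (6, 7): total = 2590
Minimum is at Z with total 1790 blocks.

Z, total 1790 blocks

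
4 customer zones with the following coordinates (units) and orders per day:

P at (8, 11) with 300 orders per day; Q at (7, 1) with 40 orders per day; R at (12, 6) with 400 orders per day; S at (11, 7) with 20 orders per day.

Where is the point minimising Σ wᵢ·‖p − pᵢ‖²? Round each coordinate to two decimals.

The minimiser of Σwᵢ‖p−pᵢ‖² is the weighted centroid p* = (Σwᵢpᵢ)/(Σwᵢ).
Σwᵢ = 760.
Σwᵢxᵢ = 300·8 + 40·7 + 400·12 + 20·11 = 7700.
Σwᵢyᵢ = 300·11 + 40·1 + 400·6 + 20·7 = 5880.
x* = 7700/760 = 10.13, y* = 5880/760 = 7.74.

(10.13, 7.74)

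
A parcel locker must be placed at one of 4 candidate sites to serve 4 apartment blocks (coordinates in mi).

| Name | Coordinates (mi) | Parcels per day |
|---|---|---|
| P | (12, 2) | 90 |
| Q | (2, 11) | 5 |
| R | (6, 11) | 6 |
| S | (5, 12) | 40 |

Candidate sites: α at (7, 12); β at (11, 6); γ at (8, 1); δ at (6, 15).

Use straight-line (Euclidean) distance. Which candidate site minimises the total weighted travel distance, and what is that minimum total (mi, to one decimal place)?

Total weighted distance at each candidate:
  α (7, 12): total = 1120.2
  β (11, 6): total = 804.4
  γ (8, 1): total = 946.6
  δ (6, 15): total = 1467.4
Minimum is at β with total 804.4 mi.

β, total 804.4 mi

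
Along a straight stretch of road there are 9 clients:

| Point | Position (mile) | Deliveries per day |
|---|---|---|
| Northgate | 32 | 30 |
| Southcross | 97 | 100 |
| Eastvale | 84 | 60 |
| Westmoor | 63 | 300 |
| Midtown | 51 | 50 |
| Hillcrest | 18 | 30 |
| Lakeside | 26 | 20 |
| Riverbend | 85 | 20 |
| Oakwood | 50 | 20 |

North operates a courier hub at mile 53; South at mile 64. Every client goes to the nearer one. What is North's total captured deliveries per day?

The indifferent point is the midpoint (53+64)/2 = 58.5; clients left of it (closer to North at 53) go to North, those right go to South.
  Hillcrest at 18 (w=30) → North
  Lakeside at 26 (w=20) → North
  Northgate at 32 (w=30) → North
  Oakwood at 50 (w=20) → North
  Midtown at 51 (w=50) → North
  Westmoor at 63 (w=300) → South
  Eastvale at 84 (w=60) → South
  Riverbend at 85 (w=20) → South
  Southcross at 97 (w=100) → South
North captures 150; South captures 480.

150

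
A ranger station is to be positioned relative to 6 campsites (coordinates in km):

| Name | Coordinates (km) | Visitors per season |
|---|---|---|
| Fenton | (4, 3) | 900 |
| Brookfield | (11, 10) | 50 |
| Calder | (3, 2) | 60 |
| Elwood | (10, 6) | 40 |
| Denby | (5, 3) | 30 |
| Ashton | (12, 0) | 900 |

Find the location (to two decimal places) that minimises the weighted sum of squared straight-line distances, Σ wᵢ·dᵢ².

(7.92, 1.84)

The minimiser of Σwᵢ‖p−pᵢ‖² is the weighted centroid p* = (Σwᵢpᵢ)/(Σwᵢ).
Σwᵢ = 1980.
Σwᵢxᵢ = 900·4 + 50·11 + 60·3 + 40·10 + 30·5 + 900·12 = 15680.
Σwᵢyᵢ = 900·3 + 50·10 + 60·2 + 40·6 + 30·3 + 900·0 = 3650.
x* = 15680/1980 = 7.92, y* = 3650/1980 = 1.84.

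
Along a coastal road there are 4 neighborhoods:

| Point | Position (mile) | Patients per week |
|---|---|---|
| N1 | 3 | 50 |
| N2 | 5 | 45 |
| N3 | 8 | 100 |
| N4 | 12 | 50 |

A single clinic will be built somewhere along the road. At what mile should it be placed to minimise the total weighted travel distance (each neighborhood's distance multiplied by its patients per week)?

For a sum of weighted absolute distances on a line, the optimum is the weighted median (not the mean). Total weight W = 245; half-weight = 122.5.
Sort by position and accumulate weight:
  mile 3 (N1, w=50) → cum 50
  mile 5 (N2, w=45) → cum 95
  mile 8 (N3, w=100) → cum 195  ≥ 122.5 → median here
  mile 12 (N4, w=50) → cum 245
Optimal location: mile 8.

x = 8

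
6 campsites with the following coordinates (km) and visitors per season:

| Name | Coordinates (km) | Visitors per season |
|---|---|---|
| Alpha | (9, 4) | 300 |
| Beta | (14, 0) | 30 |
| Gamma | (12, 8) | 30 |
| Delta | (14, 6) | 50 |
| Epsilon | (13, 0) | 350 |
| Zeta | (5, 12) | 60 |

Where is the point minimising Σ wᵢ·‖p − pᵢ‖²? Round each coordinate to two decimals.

(11.01, 3.00)

The minimiser of Σwᵢ‖p−pᵢ‖² is the weighted centroid p* = (Σwᵢpᵢ)/(Σwᵢ).
Σwᵢ = 820.
Σwᵢxᵢ = 300·9 + 30·14 + 30·12 + 50·14 + 350·13 + 60·5 = 9030.
Σwᵢyᵢ = 300·4 + 30·0 + 30·8 + 50·6 + 350·0 + 60·12 = 2460.
x* = 9030/820 = 11.01, y* = 2460/820 = 3.00.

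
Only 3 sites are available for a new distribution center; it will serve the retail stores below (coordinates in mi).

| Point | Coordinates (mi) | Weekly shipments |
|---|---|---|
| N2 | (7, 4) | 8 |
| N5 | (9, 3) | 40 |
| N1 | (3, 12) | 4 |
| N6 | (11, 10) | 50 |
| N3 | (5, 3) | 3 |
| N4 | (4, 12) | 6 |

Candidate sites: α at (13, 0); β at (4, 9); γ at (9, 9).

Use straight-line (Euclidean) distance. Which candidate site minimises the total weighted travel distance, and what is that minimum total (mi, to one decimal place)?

Total weighted distance at each candidate:
  α (13, 0): total = 945.7
  β (4, 9): total = 761.5
  γ (9, 9): total = 478.3
Minimum is at γ with total 478.3 mi.

γ, total 478.3 mi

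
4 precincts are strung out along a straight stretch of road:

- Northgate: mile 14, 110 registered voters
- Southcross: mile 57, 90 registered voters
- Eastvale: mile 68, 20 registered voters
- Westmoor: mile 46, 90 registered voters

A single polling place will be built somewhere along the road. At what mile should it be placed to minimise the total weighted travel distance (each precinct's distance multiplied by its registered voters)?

For a sum of weighted absolute distances on a line, the optimum is the weighted median (not the mean). Total weight W = 310; half-weight = 155.
Sort by position and accumulate weight:
  mile 14 (Northgate, w=110) → cum 110
  mile 46 (Westmoor, w=90) → cum 200  ≥ 155 → median here
  mile 57 (Southcross, w=90) → cum 290
  mile 68 (Eastvale, w=20) → cum 310
Optimal location: mile 46.

x = 46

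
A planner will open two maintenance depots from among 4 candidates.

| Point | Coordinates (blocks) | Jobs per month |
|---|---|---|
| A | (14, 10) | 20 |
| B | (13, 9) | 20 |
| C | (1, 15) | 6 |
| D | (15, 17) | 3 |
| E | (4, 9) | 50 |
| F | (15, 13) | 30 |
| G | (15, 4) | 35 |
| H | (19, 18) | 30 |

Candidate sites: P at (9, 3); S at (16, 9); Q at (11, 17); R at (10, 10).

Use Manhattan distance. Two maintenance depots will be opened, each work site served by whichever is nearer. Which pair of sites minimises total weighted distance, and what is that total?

Evaluate every pair (each demand assigned to the nearer of the two):
  {S, R}: total = 1301
  {S, Q}: total = 1434
  {Q, R}: total = 1489
  {P, S}: total = 1537
  {P, R}: total = 1625
  {P, Q}: total = 1789
Best pair: {S, R} with total 1301.

{S, R}, total 1301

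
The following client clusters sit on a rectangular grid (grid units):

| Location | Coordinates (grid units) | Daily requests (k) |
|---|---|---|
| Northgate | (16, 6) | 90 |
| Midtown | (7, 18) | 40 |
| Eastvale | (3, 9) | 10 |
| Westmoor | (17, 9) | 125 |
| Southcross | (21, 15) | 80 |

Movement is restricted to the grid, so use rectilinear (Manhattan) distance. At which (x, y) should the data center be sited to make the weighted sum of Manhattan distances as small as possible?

(17, 9)

Manhattan distance separates: Σwᵢ(|x−xᵢ|+|y−yᵢ|) = Σwᵢ|x−xᵢ| + Σwᵢ|y−yᵢ|, so x and y are optimised independently as 1-D weighted medians.
Total weight W = 345; half = 172.5.
x-coordinate, sorted with cumulative weight:
  x=3 (Eastvale, w=10) cum 10
  x=7 (Midtown, w=40) cum 50
  x=16 (Northgate, w=90) cum 140
  x=17 (Westmoor, w=125) cum 265  ← median
  x=21 (Southcross, w=80) cum 345
⇒ x* = 17
y-coordinate, sorted with cumulative weight:
  y=6 (Northgate, w=90) cum 90
  y=9 (Eastvale, w=10) cum 100
  y=9 (Westmoor, w=125) cum 225  ← median
  y=15 (Southcross, w=80) cum 305
  y=18 (Midtown, w=40) cum 345
⇒ y* = 9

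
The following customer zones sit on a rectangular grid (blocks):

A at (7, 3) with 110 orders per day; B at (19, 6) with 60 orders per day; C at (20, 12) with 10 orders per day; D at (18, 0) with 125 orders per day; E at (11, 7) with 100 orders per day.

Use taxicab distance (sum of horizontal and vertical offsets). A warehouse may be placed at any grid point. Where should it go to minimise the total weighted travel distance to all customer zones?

Manhattan distance separates: Σwᵢ(|x−xᵢ|+|y−yᵢ|) = Σwᵢ|x−xᵢ| + Σwᵢ|y−yᵢ|, so x and y are optimised independently as 1-D weighted medians.
Total weight W = 405; half = 202.5.
x-coordinate, sorted with cumulative weight:
  x=7 (A, w=110) cum 110
  x=11 (E, w=100) cum 210  ← median
  x=18 (D, w=125) cum 335
  x=19 (B, w=60) cum 395
  x=20 (C, w=10) cum 405
⇒ x* = 11
y-coordinate, sorted with cumulative weight:
  y=0 (D, w=125) cum 125
  y=3 (A, w=110) cum 235  ← median
  y=6 (B, w=60) cum 295
  y=7 (E, w=100) cum 395
  y=12 (C, w=10) cum 405
⇒ y* = 3

(11, 3)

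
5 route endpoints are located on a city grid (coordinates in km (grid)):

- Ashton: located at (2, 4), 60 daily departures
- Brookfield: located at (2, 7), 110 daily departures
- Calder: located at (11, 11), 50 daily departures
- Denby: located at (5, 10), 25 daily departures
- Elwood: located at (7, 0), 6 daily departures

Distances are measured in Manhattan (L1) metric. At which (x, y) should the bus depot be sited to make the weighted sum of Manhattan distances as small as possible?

(2, 7)

Manhattan distance separates: Σwᵢ(|x−xᵢ|+|y−yᵢ|) = Σwᵢ|x−xᵢ| + Σwᵢ|y−yᵢ|, so x and y are optimised independently as 1-D weighted medians.
Total weight W = 251; half = 125.5.
x-coordinate, sorted with cumulative weight:
  x=2 (Ashton, w=60) cum 60
  x=2 (Brookfield, w=110) cum 170  ← median
  x=5 (Denby, w=25) cum 195
  x=7 (Elwood, w=6) cum 201
  x=11 (Calder, w=50) cum 251
⇒ x* = 2
y-coordinate, sorted with cumulative weight:
  y=0 (Elwood, w=6) cum 6
  y=4 (Ashton, w=60) cum 66
  y=7 (Brookfield, w=110) cum 176  ← median
  y=10 (Denby, w=25) cum 201
  y=11 (Calder, w=50) cum 251
⇒ y* = 7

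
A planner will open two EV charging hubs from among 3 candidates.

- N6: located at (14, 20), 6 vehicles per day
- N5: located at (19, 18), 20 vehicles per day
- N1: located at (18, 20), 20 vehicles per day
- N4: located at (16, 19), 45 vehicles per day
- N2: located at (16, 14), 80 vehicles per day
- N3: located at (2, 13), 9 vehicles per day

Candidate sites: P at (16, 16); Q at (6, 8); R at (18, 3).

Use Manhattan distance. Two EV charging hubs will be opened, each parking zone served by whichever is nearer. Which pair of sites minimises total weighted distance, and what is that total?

Evaluate every pair (each demand assigned to the nearer of the two):
  {P, Q}: total = 632
  {P, R}: total = 704
  {Q, R}: total = 2711
Best pair: {P, Q} with total 632.

{P, Q}, total 632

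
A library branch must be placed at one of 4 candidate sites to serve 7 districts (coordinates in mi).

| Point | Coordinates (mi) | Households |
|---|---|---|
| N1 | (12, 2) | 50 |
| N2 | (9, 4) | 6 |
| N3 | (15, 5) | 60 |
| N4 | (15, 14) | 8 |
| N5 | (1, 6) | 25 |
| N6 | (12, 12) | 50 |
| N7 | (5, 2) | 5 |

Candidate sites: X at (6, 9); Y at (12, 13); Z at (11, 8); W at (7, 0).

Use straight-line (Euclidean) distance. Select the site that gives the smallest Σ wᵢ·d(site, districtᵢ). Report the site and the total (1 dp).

Z, total 1192.2 mi

Total weighted distance at each candidate:
  X (6, 9): total = 1685.8
  Y (12, 13): total = 1586.0
  Z (11, 8): total = 1192.2
  W (7, 0): total = 1867.4
Minimum is at Z with total 1192.2 mi.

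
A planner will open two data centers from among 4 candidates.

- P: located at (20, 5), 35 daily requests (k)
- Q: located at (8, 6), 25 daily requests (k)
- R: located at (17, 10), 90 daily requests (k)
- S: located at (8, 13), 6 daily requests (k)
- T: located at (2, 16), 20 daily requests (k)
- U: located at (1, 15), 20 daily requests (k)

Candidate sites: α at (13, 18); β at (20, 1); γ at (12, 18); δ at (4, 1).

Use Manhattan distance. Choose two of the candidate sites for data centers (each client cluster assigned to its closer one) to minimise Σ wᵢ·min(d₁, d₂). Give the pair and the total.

Evaluate every pair (each demand assigned to the nearer of the two):
  {β, γ}: total = 2194
  {β, δ}: total = 2221
  {α, β}: total = 2265
  {α, δ}: total = 2625
  {γ, δ}: total = 2669
  {α, γ}: total = 2754
Best pair: {β, γ} with total 2194.

{β, γ}, total 2194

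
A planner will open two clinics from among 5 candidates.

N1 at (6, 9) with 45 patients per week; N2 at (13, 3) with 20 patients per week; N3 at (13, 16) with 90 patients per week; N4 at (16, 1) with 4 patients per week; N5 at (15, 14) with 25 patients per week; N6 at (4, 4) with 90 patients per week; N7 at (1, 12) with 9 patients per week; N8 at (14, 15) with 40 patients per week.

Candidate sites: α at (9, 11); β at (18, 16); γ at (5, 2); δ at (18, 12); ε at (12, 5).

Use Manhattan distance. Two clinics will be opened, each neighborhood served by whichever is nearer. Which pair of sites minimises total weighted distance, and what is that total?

{β, γ}, total 1759

Evaluate every pair (each demand assigned to the nearer of the two):
  {β, γ}: total = 1759
  {α, γ}: total = 2199
  {γ, δ}: total = 2199
  {β, ε}: total = 2289
  {α, β}: total = 2469
  {α, ε}: total = 2603
  {γ, ε}: total = 2708
  {δ, ε}: total = 2720
  {α, δ}: total = 2893
  {β, δ}: total = 3915
Best pair: {β, γ} with total 1759.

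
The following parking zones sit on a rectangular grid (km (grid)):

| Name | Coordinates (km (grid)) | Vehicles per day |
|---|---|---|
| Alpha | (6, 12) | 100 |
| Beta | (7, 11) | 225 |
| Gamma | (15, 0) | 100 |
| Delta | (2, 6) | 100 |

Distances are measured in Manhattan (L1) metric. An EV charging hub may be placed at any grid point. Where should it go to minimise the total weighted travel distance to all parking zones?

(7, 11)

Manhattan distance separates: Σwᵢ(|x−xᵢ|+|y−yᵢ|) = Σwᵢ|x−xᵢ| + Σwᵢ|y−yᵢ|, so x and y are optimised independently as 1-D weighted medians.
Total weight W = 525; half = 262.5.
x-coordinate, sorted with cumulative weight:
  x=2 (Delta, w=100) cum 100
  x=6 (Alpha, w=100) cum 200
  x=7 (Beta, w=225) cum 425  ← median
  x=15 (Gamma, w=100) cum 525
⇒ x* = 7
y-coordinate, sorted with cumulative weight:
  y=0 (Gamma, w=100) cum 100
  y=6 (Delta, w=100) cum 200
  y=11 (Beta, w=225) cum 425  ← median
  y=12 (Alpha, w=100) cum 525
⇒ y* = 11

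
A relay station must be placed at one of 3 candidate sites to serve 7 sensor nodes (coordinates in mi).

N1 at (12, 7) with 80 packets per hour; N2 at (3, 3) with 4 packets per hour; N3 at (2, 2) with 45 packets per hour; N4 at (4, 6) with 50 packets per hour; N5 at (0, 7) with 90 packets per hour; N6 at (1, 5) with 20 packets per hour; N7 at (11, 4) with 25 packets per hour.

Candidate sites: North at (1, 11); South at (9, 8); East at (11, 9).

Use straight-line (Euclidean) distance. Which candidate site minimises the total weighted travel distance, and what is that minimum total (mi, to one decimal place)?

Total weighted distance at each candidate:
  North (1, 11): total = 2464.6
  South (9, 8): total = 2066.0
  East (11, 9): total = 2459.4
Minimum is at South with total 2066.0 mi.

South, total 2066.0 mi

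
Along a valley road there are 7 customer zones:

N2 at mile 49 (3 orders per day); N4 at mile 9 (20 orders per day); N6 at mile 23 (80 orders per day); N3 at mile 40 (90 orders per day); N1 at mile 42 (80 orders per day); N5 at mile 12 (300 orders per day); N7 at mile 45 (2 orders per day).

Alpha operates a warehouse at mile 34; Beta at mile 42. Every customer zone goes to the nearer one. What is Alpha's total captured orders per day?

400

The indifferent point is the midpoint (34+42)/2 = 38; customer zones left of it (closer to Alpha at 34) go to Alpha, those right go to Beta.
  N4 at 9 (w=20) → Alpha
  N5 at 12 (w=300) → Alpha
  N6 at 23 (w=80) → Alpha
  N3 at 40 (w=90) → Beta
  N1 at 42 (w=80) → Beta
  N7 at 45 (w=2) → Beta
  N2 at 49 (w=3) → Beta
Alpha captures 400; Beta captures 175.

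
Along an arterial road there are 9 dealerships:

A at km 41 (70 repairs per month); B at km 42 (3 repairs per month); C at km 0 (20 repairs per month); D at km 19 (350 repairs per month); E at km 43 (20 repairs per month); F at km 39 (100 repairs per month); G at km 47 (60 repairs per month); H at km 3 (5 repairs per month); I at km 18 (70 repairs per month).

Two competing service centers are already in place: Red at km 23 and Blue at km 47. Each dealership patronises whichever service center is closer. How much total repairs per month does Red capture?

445

The indifferent point is the midpoint (23+47)/2 = 35; dealerships left of it (closer to Red at 23) go to Red, those right go to Blue.
  C at 0 (w=20) → Red
  H at 3 (w=5) → Red
  I at 18 (w=70) → Red
  D at 19 (w=350) → Red
  F at 39 (w=100) → Blue
  A at 41 (w=70) → Blue
  B at 42 (w=3) → Blue
  E at 43 (w=20) → Blue
  G at 47 (w=60) → Blue
Red captures 445; Blue captures 253.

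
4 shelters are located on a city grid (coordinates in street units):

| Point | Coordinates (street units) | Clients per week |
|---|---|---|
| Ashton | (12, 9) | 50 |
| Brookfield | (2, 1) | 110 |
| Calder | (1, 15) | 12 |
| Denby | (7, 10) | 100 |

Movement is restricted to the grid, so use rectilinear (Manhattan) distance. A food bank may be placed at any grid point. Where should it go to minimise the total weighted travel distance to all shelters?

Manhattan distance separates: Σwᵢ(|x−xᵢ|+|y−yᵢ|) = Σwᵢ|x−xᵢ| + Σwᵢ|y−yᵢ|, so x and y are optimised independently as 1-D weighted medians.
Total weight W = 272; half = 136.
x-coordinate, sorted with cumulative weight:
  x=1 (Calder, w=12) cum 12
  x=2 (Brookfield, w=110) cum 122
  x=7 (Denby, w=100) cum 222  ← median
  x=12 (Ashton, w=50) cum 272
⇒ x* = 7
y-coordinate, sorted with cumulative weight:
  y=1 (Brookfield, w=110) cum 110
  y=9 (Ashton, w=50) cum 160  ← median
  y=10 (Denby, w=100) cum 260
  y=15 (Calder, w=12) cum 272
⇒ y* = 9

(7, 9)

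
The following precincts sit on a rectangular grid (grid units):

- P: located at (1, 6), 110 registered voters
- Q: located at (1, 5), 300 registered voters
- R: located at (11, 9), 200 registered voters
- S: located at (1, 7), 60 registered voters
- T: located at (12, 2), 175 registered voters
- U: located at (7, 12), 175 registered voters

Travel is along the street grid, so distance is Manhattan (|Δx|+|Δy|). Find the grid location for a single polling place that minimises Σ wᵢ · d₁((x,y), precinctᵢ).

(7, 6)

Manhattan distance separates: Σwᵢ(|x−xᵢ|+|y−yᵢ|) = Σwᵢ|x−xᵢ| + Σwᵢ|y−yᵢ|, so x and y are optimised independently as 1-D weighted medians.
Total weight W = 1020; half = 510.
x-coordinate, sorted with cumulative weight:
  x=1 (P, w=110) cum 110
  x=1 (Q, w=300) cum 410
  x=1 (S, w=60) cum 470
  x=7 (U, w=175) cum 645  ← median
  x=11 (R, w=200) cum 845
  x=12 (T, w=175) cum 1020
⇒ x* = 7
y-coordinate, sorted with cumulative weight:
  y=2 (T, w=175) cum 175
  y=5 (Q, w=300) cum 475
  y=6 (P, w=110) cum 585  ← median
  y=7 (S, w=60) cum 645
  y=9 (R, w=200) cum 845
  y=12 (U, w=175) cum 1020
⇒ y* = 6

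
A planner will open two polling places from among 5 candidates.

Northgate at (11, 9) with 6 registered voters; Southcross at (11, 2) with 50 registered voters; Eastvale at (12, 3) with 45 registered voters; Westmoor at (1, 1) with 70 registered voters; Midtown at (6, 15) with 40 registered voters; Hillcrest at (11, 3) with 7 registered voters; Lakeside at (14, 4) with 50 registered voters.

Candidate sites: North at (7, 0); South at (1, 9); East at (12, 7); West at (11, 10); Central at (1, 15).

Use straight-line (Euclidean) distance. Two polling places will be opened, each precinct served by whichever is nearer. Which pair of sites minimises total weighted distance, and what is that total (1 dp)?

{North, East}, total 1452.0

Evaluate every pair (each demand assigned to the nearer of the two):
  {North, East}: total = 1452.0
  {South, East}: total = 1529.9
  {North, West}: total = 1571.0
  {North, Central}: total = 1609.0
  {North, South}: total = 1721.4
  {East, Central}: total = 1734.6
  {East, West}: total = 1810.0
  {South, West}: total = 1951.5
  {West, Central}: total = 2250.4
  {South, Central}: total = 2772.2
Best pair: {North, East} with total 1452.0.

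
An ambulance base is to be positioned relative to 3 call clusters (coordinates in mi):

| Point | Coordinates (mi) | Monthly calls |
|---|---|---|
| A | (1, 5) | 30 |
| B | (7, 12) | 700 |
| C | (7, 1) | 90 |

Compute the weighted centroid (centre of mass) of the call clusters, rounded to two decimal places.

(6.78, 10.54)

The minimiser of Σwᵢ‖p−pᵢ‖² is the weighted centroid p* = (Σwᵢpᵢ)/(Σwᵢ).
Σwᵢ = 820.
Σwᵢxᵢ = 30·1 + 700·7 + 90·7 = 5560.
Σwᵢyᵢ = 30·5 + 700·12 + 90·1 = 8640.
x* = 5560/820 = 6.78, y* = 8640/820 = 10.54.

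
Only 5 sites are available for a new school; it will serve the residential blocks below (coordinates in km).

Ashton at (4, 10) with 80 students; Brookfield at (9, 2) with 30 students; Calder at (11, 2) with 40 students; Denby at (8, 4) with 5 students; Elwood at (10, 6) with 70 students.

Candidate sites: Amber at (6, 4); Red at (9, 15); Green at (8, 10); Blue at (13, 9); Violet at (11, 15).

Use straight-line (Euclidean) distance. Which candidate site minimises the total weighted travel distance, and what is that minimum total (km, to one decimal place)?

Amber, total 1152.6 km

Total weighted distance at each candidate:
  Amber (6, 4): total = 1152.6
  Red (9, 15): total = 2170.9
  Green (8, 10): total = 1246.7
  Blue (13, 9): total = 1589.8
  Violet (11, 15): total = 2293.7
Minimum is at Amber with total 1152.6 km.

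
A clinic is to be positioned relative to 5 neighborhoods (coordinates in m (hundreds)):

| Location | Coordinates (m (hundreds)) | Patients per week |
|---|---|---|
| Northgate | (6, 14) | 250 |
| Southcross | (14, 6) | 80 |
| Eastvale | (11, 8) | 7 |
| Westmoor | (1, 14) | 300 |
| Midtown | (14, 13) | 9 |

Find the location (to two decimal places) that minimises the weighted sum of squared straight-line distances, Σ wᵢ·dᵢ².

The minimiser of Σwᵢ‖p−pᵢ‖² is the weighted centroid p* = (Σwᵢpᵢ)/(Σwᵢ).
Σwᵢ = 646.
Σwᵢxᵢ = 250·6 + 80·14 + 7·11 + 300·1 + 9·14 = 3123.
Σwᵢyᵢ = 250·14 + 80·6 + 7·8 + 300·14 + 9·13 = 8353.
x* = 3123/646 = 4.83, y* = 8353/646 = 12.93.

(4.83, 12.93)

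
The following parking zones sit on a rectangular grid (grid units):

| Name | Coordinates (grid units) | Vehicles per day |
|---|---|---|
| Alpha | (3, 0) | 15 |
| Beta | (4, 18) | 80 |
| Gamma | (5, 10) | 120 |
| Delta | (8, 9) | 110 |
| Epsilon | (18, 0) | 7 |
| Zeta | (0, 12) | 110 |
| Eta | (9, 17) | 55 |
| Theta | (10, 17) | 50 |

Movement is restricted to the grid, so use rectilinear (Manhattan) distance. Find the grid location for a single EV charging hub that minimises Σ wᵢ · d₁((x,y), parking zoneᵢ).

Manhattan distance separates: Σwᵢ(|x−xᵢ|+|y−yᵢ|) = Σwᵢ|x−xᵢ| + Σwᵢ|y−yᵢ|, so x and y are optimised independently as 1-D weighted medians.
Total weight W = 547; half = 273.5.
x-coordinate, sorted with cumulative weight:
  x=0 (Zeta, w=110) cum 110
  x=3 (Alpha, w=15) cum 125
  x=4 (Beta, w=80) cum 205
  x=5 (Gamma, w=120) cum 325  ← median
  x=8 (Delta, w=110) cum 435
  x=9 (Eta, w=55) cum 490
  x=10 (Theta, w=50) cum 540
  x=18 (Epsilon, w=7) cum 547
⇒ x* = 5
y-coordinate, sorted with cumulative weight:
  y=0 (Alpha, w=15) cum 15
  y=0 (Epsilon, w=7) cum 22
  y=9 (Delta, w=110) cum 132
  y=10 (Gamma, w=120) cum 252
  y=12 (Zeta, w=110) cum 362  ← median
  y=17 (Eta, w=55) cum 417
  y=17 (Theta, w=50) cum 467
  y=18 (Beta, w=80) cum 547
⇒ y* = 12

(5, 12)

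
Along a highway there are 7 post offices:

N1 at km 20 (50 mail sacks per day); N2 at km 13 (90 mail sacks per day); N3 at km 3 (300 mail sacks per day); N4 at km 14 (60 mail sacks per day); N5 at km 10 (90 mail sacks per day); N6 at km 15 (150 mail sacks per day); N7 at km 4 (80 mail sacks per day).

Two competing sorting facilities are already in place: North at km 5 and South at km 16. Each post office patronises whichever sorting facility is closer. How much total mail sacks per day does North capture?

470

The indifferent point is the midpoint (5+16)/2 = 10.5; post offices left of it (closer to North at 5) go to North, those right go to South.
  N3 at 3 (w=300) → North
  N7 at 4 (w=80) → North
  N5 at 10 (w=90) → North
  N2 at 13 (w=90) → South
  N4 at 14 (w=60) → South
  N6 at 15 (w=150) → South
  N1 at 20 (w=50) → South
North captures 470; South captures 350.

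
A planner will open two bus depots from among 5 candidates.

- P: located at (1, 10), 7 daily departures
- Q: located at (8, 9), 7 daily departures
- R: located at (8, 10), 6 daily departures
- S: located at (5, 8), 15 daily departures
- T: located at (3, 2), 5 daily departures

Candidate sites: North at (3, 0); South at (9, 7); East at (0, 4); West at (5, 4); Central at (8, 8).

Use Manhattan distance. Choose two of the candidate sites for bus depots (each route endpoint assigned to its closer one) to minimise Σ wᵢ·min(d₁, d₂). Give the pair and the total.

{North, Central}, total 137

Evaluate every pair (each demand assigned to the nearer of the two):
  {North, Central}: total = 137
  {East, Central}: total = 138
  {West, Central}: total = 147
  {South, Central}: total = 182
  {South, East}: total = 194
  {South, West}: total = 195
  {North, South}: total = 207
  {East, West}: total = 239
  {North, West}: total = 250
  {North, East}: total = 369
Best pair: {North, Central} with total 137.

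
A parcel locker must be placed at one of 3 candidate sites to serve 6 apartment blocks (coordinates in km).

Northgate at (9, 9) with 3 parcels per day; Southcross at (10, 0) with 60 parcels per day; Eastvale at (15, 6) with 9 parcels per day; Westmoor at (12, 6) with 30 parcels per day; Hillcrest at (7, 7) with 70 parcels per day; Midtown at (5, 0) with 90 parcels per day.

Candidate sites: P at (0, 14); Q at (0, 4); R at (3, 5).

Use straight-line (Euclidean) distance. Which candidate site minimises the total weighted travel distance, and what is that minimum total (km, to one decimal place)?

R, total 1715.5 km

Total weighted distance at each candidate:
  P (0, 14): total = 3679.7
  Q (0, 4): total = 2287.7
  R (3, 5): total = 1715.5
Minimum is at R with total 1715.5 km.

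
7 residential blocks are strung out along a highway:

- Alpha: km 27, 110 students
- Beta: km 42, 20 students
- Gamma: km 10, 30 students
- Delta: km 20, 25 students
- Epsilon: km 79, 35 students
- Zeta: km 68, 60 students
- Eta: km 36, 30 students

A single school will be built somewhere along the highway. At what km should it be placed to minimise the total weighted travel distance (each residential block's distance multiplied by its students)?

For a sum of weighted absolute distances on a line, the optimum is the weighted median (not the mean). Total weight W = 310; half-weight = 155.
Sort by position and accumulate weight:
  km 10 (Gamma, w=30) → cum 30
  km 20 (Delta, w=25) → cum 55
  km 27 (Alpha, w=110) → cum 165  ≥ 155 → median here
  km 36 (Eta, w=30) → cum 195
  km 42 (Beta, w=20) → cum 215
  km 68 (Zeta, w=60) → cum 275
  km 79 (Epsilon, w=35) → cum 310
Optimal location: km 27.

x = 27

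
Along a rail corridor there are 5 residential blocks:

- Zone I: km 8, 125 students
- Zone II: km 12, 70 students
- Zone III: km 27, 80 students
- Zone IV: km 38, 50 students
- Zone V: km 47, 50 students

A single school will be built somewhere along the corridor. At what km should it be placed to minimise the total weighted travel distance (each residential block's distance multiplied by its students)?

For a sum of weighted absolute distances on a line, the optimum is the weighted median (not the mean). Total weight W = 375; half-weight = 187.5.
Sort by position and accumulate weight:
  km 8 (Zone I, w=125) → cum 125
  km 12 (Zone II, w=70) → cum 195  ≥ 187.5 → median here
  km 27 (Zone III, w=80) → cum 275
  km 38 (Zone IV, w=50) → cum 325
  km 47 (Zone V, w=50) → cum 375
Optimal location: km 12.

x = 12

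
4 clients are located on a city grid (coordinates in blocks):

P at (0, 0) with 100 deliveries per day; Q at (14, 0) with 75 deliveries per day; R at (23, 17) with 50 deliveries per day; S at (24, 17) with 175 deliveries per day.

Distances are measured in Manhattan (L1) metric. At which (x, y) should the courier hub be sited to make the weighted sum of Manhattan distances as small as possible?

Manhattan distance separates: Σwᵢ(|x−xᵢ|+|y−yᵢ|) = Σwᵢ|x−xᵢ| + Σwᵢ|y−yᵢ|, so x and y are optimised independently as 1-D weighted medians.
Total weight W = 400; half = 200.
x-coordinate, sorted with cumulative weight:
  x=0 (P, w=100) cum 100
  x=14 (Q, w=75) cum 175
  x=23 (R, w=50) cum 225  ← median
  x=24 (S, w=175) cum 400
⇒ x* = 23
y-coordinate, sorted with cumulative weight:
  y=0 (P, w=100) cum 100
  y=0 (Q, w=75) cum 175
  y=17 (R, w=50) cum 225  ← median
  y=17 (S, w=175) cum 400
⇒ y* = 17

(23, 17)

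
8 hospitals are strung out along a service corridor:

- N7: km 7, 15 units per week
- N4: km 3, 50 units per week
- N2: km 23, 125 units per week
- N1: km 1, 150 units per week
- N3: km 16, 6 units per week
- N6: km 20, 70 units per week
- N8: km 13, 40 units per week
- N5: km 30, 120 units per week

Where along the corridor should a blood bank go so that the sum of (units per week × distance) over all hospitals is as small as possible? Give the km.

x = 20

For a sum of weighted absolute distances on a line, the optimum is the weighted median (not the mean). Total weight W = 576; half-weight = 288.
Sort by position and accumulate weight:
  km 1 (N1, w=150) → cum 150
  km 3 (N4, w=50) → cum 200
  km 7 (N7, w=15) → cum 215
  km 13 (N8, w=40) → cum 255
  km 16 (N3, w=6) → cum 261
  km 20 (N6, w=70) → cum 331  ≥ 288 → median here
  km 23 (N2, w=125) → cum 456
  km 30 (N5, w=120) → cum 576
Optimal location: km 20.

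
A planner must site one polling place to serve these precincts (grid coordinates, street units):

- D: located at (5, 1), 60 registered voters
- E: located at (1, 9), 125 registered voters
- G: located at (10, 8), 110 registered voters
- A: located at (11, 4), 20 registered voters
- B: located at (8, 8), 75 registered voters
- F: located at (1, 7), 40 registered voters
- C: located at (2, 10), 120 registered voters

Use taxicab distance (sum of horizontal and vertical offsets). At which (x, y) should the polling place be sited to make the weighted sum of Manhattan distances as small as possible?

Manhattan distance separates: Σwᵢ(|x−xᵢ|+|y−yᵢ|) = Σwᵢ|x−xᵢ| + Σwᵢ|y−yᵢ|, so x and y are optimised independently as 1-D weighted medians.
Total weight W = 550; half = 275.
x-coordinate, sorted with cumulative weight:
  x=1 (E, w=125) cum 125
  x=1 (F, w=40) cum 165
  x=2 (C, w=120) cum 285  ← median
  x=5 (D, w=60) cum 345
  x=8 (B, w=75) cum 420
  x=10 (G, w=110) cum 530
  x=11 (A, w=20) cum 550
⇒ x* = 2
y-coordinate, sorted with cumulative weight:
  y=1 (D, w=60) cum 60
  y=4 (A, w=20) cum 80
  y=7 (F, w=40) cum 120
  y=8 (G, w=110) cum 230
  y=8 (B, w=75) cum 305  ← median
  y=9 (E, w=125) cum 430
  y=10 (C, w=120) cum 550
⇒ y* = 8

(2, 8)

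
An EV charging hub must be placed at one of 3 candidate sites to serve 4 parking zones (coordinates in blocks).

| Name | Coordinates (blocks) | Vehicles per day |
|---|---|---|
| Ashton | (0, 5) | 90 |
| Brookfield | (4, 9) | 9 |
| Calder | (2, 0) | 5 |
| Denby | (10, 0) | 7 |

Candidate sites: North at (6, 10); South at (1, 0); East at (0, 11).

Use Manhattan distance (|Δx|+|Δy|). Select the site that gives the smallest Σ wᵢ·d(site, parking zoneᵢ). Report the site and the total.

South, total 716 blocks

Total weighted distance at each candidate:
  North (6, 10): total = 1185
  South (1, 0): total = 716
  East (0, 11): total = 806
Minimum is at South with total 716 blocks.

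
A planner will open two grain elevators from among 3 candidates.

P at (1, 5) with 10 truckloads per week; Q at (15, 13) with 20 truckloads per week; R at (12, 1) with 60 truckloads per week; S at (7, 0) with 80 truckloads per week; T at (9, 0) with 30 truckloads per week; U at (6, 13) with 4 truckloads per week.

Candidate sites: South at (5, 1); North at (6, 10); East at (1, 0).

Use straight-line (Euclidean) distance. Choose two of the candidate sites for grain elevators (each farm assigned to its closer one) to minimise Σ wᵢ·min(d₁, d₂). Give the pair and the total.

Evaluate every pair (each demand assigned to the nearer of the two):
  {South, North}: total = 980.9
  {South, East}: total = 1133.2
  {North, East}: total = 1620.7
Best pair: {South, North} with total 980.9.

{South, North}, total 980.9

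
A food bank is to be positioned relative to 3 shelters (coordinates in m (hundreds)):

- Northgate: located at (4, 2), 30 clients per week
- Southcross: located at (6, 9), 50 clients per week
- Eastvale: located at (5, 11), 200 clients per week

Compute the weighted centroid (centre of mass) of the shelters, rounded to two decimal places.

(5.07, 9.68)

The minimiser of Σwᵢ‖p−pᵢ‖² is the weighted centroid p* = (Σwᵢpᵢ)/(Σwᵢ).
Σwᵢ = 280.
Σwᵢxᵢ = 30·4 + 50·6 + 200·5 = 1420.
Σwᵢyᵢ = 30·2 + 50·9 + 200·11 = 2710.
x* = 1420/280 = 5.07, y* = 2710/280 = 9.68.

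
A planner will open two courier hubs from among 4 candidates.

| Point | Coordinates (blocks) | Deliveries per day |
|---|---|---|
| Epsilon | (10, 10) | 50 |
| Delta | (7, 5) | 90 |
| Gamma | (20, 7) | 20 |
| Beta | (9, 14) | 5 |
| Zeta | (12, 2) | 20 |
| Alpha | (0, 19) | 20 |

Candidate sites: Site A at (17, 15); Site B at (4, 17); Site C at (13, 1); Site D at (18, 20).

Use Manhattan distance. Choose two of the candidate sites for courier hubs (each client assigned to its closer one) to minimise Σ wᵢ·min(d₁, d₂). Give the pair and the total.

Evaluate every pair (each demand assigned to the nearer of the two):
  {Site B, Site C}: total = 1960
  {Site A, Site C}: total = 2225
  {Site C, Site D}: total = 2255
  {Site A, Site B}: total = 2690
  {Site B, Site D}: total = 2920
  {Site A, Site D}: total = 3405
Best pair: {Site B, Site C} with total 1960.

{Site B, Site C}, total 1960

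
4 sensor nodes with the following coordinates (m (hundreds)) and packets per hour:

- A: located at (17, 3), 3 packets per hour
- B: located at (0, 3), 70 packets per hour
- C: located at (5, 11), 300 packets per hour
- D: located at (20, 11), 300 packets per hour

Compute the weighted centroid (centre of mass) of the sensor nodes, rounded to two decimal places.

(11.22, 10.13)

The minimiser of Σwᵢ‖p−pᵢ‖² is the weighted centroid p* = (Σwᵢpᵢ)/(Σwᵢ).
Σwᵢ = 673.
Σwᵢxᵢ = 3·17 + 70·0 + 300·5 + 300·20 = 7551.
Σwᵢyᵢ = 3·3 + 70·3 + 300·11 + 300·11 = 6819.
x* = 7551/673 = 11.22, y* = 6819/673 = 10.13.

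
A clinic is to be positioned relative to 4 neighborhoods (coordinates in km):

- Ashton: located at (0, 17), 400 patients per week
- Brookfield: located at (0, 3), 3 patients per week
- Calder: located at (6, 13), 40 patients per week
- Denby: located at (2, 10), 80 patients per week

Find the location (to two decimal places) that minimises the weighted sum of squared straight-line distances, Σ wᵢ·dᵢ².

(0.76, 15.54)

The minimiser of Σwᵢ‖p−pᵢ‖² is the weighted centroid p* = (Σwᵢpᵢ)/(Σwᵢ).
Σwᵢ = 523.
Σwᵢxᵢ = 400·0 + 3·0 + 40·6 + 80·2 = 400.
Σwᵢyᵢ = 400·17 + 3·3 + 40·13 + 80·10 = 8129.
x* = 400/523 = 0.76, y* = 8129/523 = 15.54.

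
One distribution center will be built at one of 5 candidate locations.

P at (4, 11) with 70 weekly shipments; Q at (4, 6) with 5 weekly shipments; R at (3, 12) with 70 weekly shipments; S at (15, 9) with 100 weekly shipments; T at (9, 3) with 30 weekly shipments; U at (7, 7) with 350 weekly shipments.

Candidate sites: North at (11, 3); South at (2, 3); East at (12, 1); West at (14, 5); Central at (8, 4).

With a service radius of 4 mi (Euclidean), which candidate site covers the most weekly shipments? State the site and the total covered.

Central, covering 380

Coverage radius r = 4 mi; a point is covered iff (Δx)²+(Δy)² ≤ 4² = 16.
  North (11, 3): covers {T} → 30
  South (2, 3): covers {Q} → 5
  East (12, 1): covers {T} → 30
  West (14, 5): covers {none} → 0
  Central (8, 4): covers {T, U} → 380
Maximum coverage at Central: 380 weekly shipments.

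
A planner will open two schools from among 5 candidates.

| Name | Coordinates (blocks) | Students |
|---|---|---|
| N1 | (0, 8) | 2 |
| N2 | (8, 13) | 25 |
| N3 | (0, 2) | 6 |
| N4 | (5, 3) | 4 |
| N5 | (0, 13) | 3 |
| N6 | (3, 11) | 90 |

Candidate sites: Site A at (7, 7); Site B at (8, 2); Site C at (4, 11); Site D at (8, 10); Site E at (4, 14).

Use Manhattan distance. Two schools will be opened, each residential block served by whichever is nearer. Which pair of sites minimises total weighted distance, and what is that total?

Evaluate every pair (each demand assigned to the nearer of the two):
  {Site C, Site D}: total = 311
  {Site B, Site C}: total = 336
  {Site C, Site E}: total = 358
  {Site A, Site C}: total = 368
  {Site B, Site E}: total = 584
  {Site D, Site E}: total = 606
  {Site A, Site E}: total = 612
  {Site B, Site D}: total = 732
  {Site A, Site D}: total = 760
  {Site A, Site B}: total = 1014
Best pair: {Site C, Site D} with total 311.

{Site C, Site D}, total 311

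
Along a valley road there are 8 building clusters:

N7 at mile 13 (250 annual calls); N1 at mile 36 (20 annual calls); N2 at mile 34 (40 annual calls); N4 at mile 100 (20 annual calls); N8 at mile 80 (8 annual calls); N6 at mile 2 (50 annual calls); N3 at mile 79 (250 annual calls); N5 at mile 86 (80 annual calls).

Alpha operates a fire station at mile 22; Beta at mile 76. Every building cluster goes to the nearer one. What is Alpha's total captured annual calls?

The indifferent point is the midpoint (22+76)/2 = 49; building clusters left of it (closer to Alpha at 22) go to Alpha, those right go to Beta.
  N6 at 2 (w=50) → Alpha
  N7 at 13 (w=250) → Alpha
  N2 at 34 (w=40) → Alpha
  N1 at 36 (w=20) → Alpha
  N3 at 79 (w=250) → Beta
  N8 at 80 (w=8) → Beta
  N5 at 86 (w=80) → Beta
  N4 at 100 (w=20) → Beta
Alpha captures 360; Beta captures 358.

360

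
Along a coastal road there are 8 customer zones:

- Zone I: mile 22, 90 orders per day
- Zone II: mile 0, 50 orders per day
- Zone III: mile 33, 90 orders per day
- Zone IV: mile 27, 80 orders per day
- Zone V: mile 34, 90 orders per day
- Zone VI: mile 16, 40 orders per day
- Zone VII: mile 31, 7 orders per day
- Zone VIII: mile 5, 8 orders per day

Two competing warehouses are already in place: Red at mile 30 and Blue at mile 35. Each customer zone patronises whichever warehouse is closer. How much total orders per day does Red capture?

The indifferent point is the midpoint (30+35)/2 = 32.5; customer zones left of it (closer to Red at 30) go to Red, those right go to Blue.
  Zone II at 0 (w=50) → Red
  Zone VIII at 5 (w=8) → Red
  Zone VI at 16 (w=40) → Red
  Zone I at 22 (w=90) → Red
  Zone IV at 27 (w=80) → Red
  Zone VII at 31 (w=7) → Red
  Zone III at 33 (w=90) → Blue
  Zone V at 34 (w=90) → Blue
Red captures 275; Blue captures 180.

275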